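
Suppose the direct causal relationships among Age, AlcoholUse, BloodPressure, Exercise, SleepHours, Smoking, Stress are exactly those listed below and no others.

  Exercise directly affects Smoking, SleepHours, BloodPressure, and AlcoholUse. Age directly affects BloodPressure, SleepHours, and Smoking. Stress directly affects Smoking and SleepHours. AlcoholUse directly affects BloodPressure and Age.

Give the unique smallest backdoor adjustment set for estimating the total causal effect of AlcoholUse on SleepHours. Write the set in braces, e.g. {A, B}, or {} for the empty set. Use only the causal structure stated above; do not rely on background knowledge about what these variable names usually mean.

Variables eligible for adjustment (non-descendants of AlcoholUse, excluding AlcoholUse and SleepHours): {Exercise, Stress}.
Backdoor paths from AlcoholUse to SleepHours:
  P1: AlcoholUse <- Exercise -> BloodPressure <- Age -> Smoking <- Stress -> SleepHours
  P2: AlcoholUse <- Exercise -> BloodPressure <- Age -> SleepHours
  P3: AlcoholUse <- Exercise -> Smoking <- Age -> SleepHours
  P4: AlcoholUse <- Exercise -> Smoking <- Stress -> SleepHours
  P5: AlcoholUse <- Exercise -> SleepHours
The empty set is not sufficient: P5 (AlcoholUse <- Exercise -> SleepHours) has no collider blocking it and no conditioned non-collider, so it is open.
Try {Exercise}:
  P1: blocked at fork node Exercise ∈ conditioning set.
  P2: blocked at fork node Exercise ∈ conditioning set.
  P3: blocked at fork node Exercise ∈ conditioning set.
  P4: blocked at fork node Exercise ∈ conditioning set.
  P5: blocked at fork node Exercise ∈ conditioning set.
{Exercise} contains no descendant of AlcoholUse and blocks every backdoor path.
No other singleton works — e.g. {Stress} leaves P5 open — so {Exercise} is the unique smallest valid adjustment set.

{Exercise}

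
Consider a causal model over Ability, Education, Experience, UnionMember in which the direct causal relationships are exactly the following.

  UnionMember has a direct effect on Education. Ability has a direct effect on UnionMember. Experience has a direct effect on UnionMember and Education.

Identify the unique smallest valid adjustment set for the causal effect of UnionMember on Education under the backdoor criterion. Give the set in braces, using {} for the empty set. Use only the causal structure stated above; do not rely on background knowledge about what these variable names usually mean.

{Experience}

Variables eligible for adjustment (non-descendants of UnionMember, excluding UnionMember and Education): {Ability, Experience}.
Backdoor paths from UnionMember to Education:
  P1: UnionMember <- Experience -> Education
The empty set is not sufficient: P1 (UnionMember <- Experience -> Education) has no collider blocking it and no conditioned non-collider, so it is open.
Try {Experience}:
  P1: blocked at fork node Experience ∈ conditioning set.
{Experience} contains no descendant of UnionMember and blocks every backdoor path.
No other singleton works — e.g. {Ability} leaves P1 open — so {Experience} is the unique smallest valid adjustment set.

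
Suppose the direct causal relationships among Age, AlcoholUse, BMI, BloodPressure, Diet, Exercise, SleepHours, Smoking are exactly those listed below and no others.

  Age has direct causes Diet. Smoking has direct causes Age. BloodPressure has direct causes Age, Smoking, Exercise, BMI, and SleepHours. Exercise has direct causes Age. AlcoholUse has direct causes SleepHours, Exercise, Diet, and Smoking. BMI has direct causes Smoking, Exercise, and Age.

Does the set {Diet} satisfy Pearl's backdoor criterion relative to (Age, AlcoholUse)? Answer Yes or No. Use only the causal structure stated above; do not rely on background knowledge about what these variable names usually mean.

Backdoor paths from Age to AlcoholUse (paths whose first edge points into Age):
  P1: Age <- Diet -> AlcoholUse
Condition 1 (no descendant of Age in the set): holds — descendants of Age are {AlcoholUse, BMI, BloodPressure, Exercise, Smoking}; none are in {Diet}.
Condition 2 (every backdoor path blocked by {Diet}):
  P1: blocked at fork node Diet ∈ conditioning set.
{Diet} satisfies the backdoor criterion.

Yes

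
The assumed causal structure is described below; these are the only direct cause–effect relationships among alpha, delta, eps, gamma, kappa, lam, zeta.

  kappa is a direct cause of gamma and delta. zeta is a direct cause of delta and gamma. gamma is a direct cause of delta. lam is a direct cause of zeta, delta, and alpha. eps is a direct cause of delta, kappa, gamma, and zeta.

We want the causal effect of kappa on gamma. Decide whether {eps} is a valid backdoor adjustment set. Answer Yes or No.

Yes

Backdoor paths from kappa to gamma (paths whose first edge points into kappa):
  P1: kappa <- eps -> zeta <- lam -> delta <- gamma
  P2: kappa <- eps -> zeta -> gamma
  P3: kappa <- eps -> zeta -> delta <- gamma
  P4: kappa <- eps -> gamma
  P5: kappa <- eps -> delta <- lam -> zeta -> gamma
  P6: kappa <- eps -> delta <- zeta -> gamma
  P7: kappa <- eps -> delta <- gamma
Condition 1 (no descendant of kappa in the set): holds — descendants of kappa are {delta, gamma}; none are in {eps}.
Condition 2 (every backdoor path blocked by {eps}):
  P1: blocked at fork node eps ∈ conditioning set.
  P2: blocked at fork node eps ∈ conditioning set.
  P3: blocked at fork node eps ∈ conditioning set.
  P4: blocked at fork node eps ∈ conditioning set.
  P5: blocked at fork node eps ∈ conditioning set.
  P6: blocked at fork node eps ∈ conditioning set.
  P7: blocked at fork node eps ∈ conditioning set.
{eps} satisfies the backdoor criterion.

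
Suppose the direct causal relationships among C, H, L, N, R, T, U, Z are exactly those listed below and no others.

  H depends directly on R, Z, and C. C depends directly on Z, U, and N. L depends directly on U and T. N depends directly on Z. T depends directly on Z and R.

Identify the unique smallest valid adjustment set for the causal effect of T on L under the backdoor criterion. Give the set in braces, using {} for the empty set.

{}

Variables eligible for adjustment (non-descendants of T, excluding T and L): {C, H, N, R, U, Z}.
Backdoor paths from T to L:
  P1: T <- Z -> N -> C <- U -> L
  P2: T <- Z -> C <- U -> L
  P3: T <- Z -> H <- C <- U -> L
  P4: T <- R -> H <- Z -> N -> C <- U -> L
  P5: T <- R -> H <- Z -> C <- U -> L
  P6: T <- R -> H <- C <- U -> L
Each backdoor path contains an unconditioned collider, so every path is already blocked with the empty conditioning set:
  P1: blocked at collider C (neither it nor any descendant is in the conditioning set).
  P2: blocked at collider C (neither it nor any descendant is in the conditioning set).
  P3: blocked at collider H (neither it nor any descendant is in the conditioning set).
  P4: blocked at collider H (neither it nor any descendant is in the conditioning set).
  P5: blocked at collider H (neither it nor any descendant is in the conditioning set).
  P6: blocked at collider H (neither it nor any descendant is in the conditioning set).
The empty set is therefore the unique smallest valid set.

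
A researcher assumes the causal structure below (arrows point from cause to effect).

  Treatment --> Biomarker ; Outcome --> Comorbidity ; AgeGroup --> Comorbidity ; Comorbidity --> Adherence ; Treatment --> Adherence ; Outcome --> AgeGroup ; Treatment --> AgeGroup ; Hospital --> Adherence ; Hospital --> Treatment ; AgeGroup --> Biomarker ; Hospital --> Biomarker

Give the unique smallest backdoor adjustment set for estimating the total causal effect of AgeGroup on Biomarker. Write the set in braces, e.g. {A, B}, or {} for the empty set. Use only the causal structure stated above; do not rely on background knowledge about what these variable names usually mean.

Variables eligible for adjustment (non-descendants of AgeGroup, excluding AgeGroup and Biomarker): {Hospital, Outcome, Treatment}.
Backdoor paths from AgeGroup to Biomarker:
  P1: AgeGroup <- Outcome -> Comorbidity -> Adherence <- Hospital -> Treatment -> Biomarker
  P2: AgeGroup <- Outcome -> Comorbidity -> Adherence <- Hospital -> Biomarker
  P3: AgeGroup <- Outcome -> Comorbidity -> Adherence <- Treatment <- Hospital -> Biomarker
  P4: AgeGroup <- Outcome -> Comorbidity -> Adherence <- Treatment -> Biomarker
  P5: AgeGroup <- Treatment <- Hospital -> Biomarker
  P6: AgeGroup <- Treatment -> Biomarker
  P7: AgeGroup <- Treatment -> Adherence <- Hospital -> Biomarker
The empty set is not sufficient: P5 (AgeGroup <- Treatment <- Hospital -> Biomarker) has no collider blocking it and no conditioned non-collider, so it is open.
Try {Treatment}:
  P1: blocked at collider Adherence (neither it nor any descendant is in the conditioning set).
  P2: blocked at collider Adherence (neither it nor any descendant is in the conditioning set).
  P3: blocked at collider Adherence (neither it nor any descendant is in the conditioning set).
  P4: blocked at collider Adherence (neither it nor any descendant is in the conditioning set).
  P5: blocked at chain node Treatment ∈ conditioning set.
  P6: blocked at fork node Treatment ∈ conditioning set.
  P7: blocked at fork node Treatment ∈ conditioning set.
{Treatment} contains no descendant of AgeGroup and blocks every backdoor path.
No other singleton works — e.g. {Hospital} leaves P6 open — so {Treatment} is the unique smallest valid adjustment set.

{Treatment}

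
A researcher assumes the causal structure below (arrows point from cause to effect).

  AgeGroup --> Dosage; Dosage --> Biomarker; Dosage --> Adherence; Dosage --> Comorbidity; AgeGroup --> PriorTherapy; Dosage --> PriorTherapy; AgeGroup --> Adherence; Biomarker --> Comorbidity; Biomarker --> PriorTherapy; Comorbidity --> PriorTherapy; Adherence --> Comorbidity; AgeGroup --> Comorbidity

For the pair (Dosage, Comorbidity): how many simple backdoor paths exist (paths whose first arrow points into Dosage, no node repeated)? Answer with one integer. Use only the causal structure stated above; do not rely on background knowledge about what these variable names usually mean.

A backdoor path from Dosage to Comorbidity is any simple undirected path whose first edge points into Dosage (i.e. leaves Dosage via a parent).
Parents of Dosage: {AgeGroup}.
Enumerating:
  P1: Dosage <- AgeGroup -> Adherence -> Comorbidity
  P2: Dosage <- AgeGroup -> Comorbidity
  P3: Dosage <- AgeGroup -> PriorTherapy <- Biomarker -> Comorbidity
  P4: Dosage <- AgeGroup -> PriorTherapy <- Comorbidity
That exhausts the simple backdoor paths. Count: 4.

4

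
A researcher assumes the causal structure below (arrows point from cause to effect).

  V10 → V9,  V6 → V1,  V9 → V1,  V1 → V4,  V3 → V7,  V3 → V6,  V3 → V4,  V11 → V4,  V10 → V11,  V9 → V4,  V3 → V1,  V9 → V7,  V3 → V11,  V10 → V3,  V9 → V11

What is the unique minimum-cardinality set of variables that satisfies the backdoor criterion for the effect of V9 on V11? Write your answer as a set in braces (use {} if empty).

Variables eligible for adjustment (non-descendants of V9, excluding V9 and V11): {V10, V3, V6}.
Backdoor paths from V9 to V11:
  P1: V9 <- V10 -> V3 -> V11
  P2: V9 <- V10 -> V3 -> V6 -> V1 -> V4 <- V11
  P3: V9 <- V10 -> V3 -> V1 -> V4 <- V11
  P4: V9 <- V10 -> V3 -> V4 <- V11
  P5: V9 <- V10 -> V11
The empty set is not sufficient: P1 (V9 <- V10 -> V3 -> V11) has no collider blocking it and no conditioned non-collider, so it is open.
Try {V10}:
  P1: blocked at fork node V10 ∈ conditioning set.
  P2: blocked at fork node V10 ∈ conditioning set.
  P3: blocked at fork node V10 ∈ conditioning set.
  P4: blocked at fork node V10 ∈ conditioning set.
  P5: blocked at fork node V10 ∈ conditioning set.
{V10} contains no descendant of V9 and blocks every backdoor path.
No other singleton works — e.g. {V3} leaves P5 open — so {V10} is the unique smallest valid adjustment set.

{V10}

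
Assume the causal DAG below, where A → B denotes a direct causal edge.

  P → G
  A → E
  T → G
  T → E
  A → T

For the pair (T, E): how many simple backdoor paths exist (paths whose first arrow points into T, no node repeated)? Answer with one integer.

1

A backdoor path from T to E is any simple undirected path whose first edge points into T (i.e. leaves T via a parent).
Parents of T: {A}.
Enumerating:
  P1: T <- A -> E
That exhausts the simple backdoor paths. Count: 1.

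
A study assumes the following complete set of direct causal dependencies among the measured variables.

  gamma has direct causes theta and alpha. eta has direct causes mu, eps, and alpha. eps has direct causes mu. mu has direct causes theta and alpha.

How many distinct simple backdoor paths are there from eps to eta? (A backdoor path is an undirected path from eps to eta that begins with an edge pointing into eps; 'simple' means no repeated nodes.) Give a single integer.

A backdoor path from eps to eta is any simple undirected path whose first edge points into eps (i.e. leaves eps via a parent).
Parents of eps: {mu}.
Enumerating:
  P1: eps <- mu <- theta -> gamma <- alpha -> eta
  P2: eps <- mu <- alpha -> eta
  P3: eps <- mu -> eta
That exhausts the simple backdoor paths. Count: 3.

3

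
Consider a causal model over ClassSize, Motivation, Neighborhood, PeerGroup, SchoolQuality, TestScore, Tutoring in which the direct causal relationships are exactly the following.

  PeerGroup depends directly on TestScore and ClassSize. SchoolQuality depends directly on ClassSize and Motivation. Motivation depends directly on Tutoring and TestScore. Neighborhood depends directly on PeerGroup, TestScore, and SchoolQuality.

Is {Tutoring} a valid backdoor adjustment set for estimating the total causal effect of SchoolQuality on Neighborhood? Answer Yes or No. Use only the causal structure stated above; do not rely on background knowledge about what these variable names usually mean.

Backdoor paths from SchoolQuality to Neighborhood (paths whose first edge points into SchoolQuality):
  P1: SchoolQuality <- ClassSize -> PeerGroup <- TestScore -> Neighborhood
  P2: SchoolQuality <- ClassSize -> PeerGroup -> Neighborhood
  P3: SchoolQuality <- Motivation <- TestScore -> PeerGroup -> Neighborhood
  P4: SchoolQuality <- Motivation <- TestScore -> Neighborhood
Condition 1 (no descendant of SchoolQuality in the set): holds — descendants of SchoolQuality are {Neighborhood}; none are in {Tutoring}.
Condition 2 (every backdoor path blocked by {Tutoring}):
  P1: blocked at collider PeerGroup (neither it nor any descendant is in the conditioning set).
  P2: open — no interior node is in the conditioning set.
  P3: open — no interior node is in the conditioning set.
  P4: open — no interior node is in the conditioning set.
{Tutoring} does not satisfy the backdoor criterion.

No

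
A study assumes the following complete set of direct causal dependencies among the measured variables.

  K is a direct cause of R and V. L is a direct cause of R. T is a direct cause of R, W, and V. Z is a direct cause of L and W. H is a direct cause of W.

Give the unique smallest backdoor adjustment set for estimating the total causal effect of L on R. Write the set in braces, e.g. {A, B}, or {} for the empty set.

{}

Variables eligible for adjustment (non-descendants of L, excluding L and R): {H, K, T, V, W, Z}.
Backdoor paths from L to R:
  P1: L <- Z -> W <- T -> V <- K -> R
  P2: L <- Z -> W <- T -> R
Each backdoor path contains an unconditioned collider, so every path is already blocked with the empty conditioning set:
  P1: blocked at collider W (neither it nor any descendant is in the conditioning set).
  P2: blocked at collider W (neither it nor any descendant is in the conditioning set).
The empty set is therefore the unique smallest valid set.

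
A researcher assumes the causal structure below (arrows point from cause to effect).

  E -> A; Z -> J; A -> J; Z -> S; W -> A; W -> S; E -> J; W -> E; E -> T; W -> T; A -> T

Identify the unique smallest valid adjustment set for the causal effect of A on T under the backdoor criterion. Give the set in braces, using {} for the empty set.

Variables eligible for adjustment (non-descendants of A, excluding A and T): {E, S, W, Z}.
Backdoor paths from A to T:
  P1: A <- W -> E -> T
  P2: A <- W -> T
  P3: A <- W -> S <- Z -> J <- E -> T
  P4: A <- E <- W -> T
  P5: A <- E -> T
  P6: A <- E -> J <- Z -> S <- W -> T
The empty set is not sufficient: P1 (A <- W -> E -> T) has no collider blocking it and no conditioned non-collider, so it is open.
Try {E, W}:
  P1: blocked at fork node W ∈ conditioning set.
  P2: blocked at fork node W ∈ conditioning set.
  P3: blocked at fork node W ∈ conditioning set.
  P4: blocked at chain node E ∈ conditioning set.
  P5: blocked at fork node E ∈ conditioning set.
  P6: blocked at fork node E ∈ conditioning set.
{E, W} contains no descendant of A and blocks every backdoor path.
Every element of {E, W} is needed (dropping E leaves P5 open; dropping W leaves P2 open), so no proper subset is valid.
Among all size-2 subsets of the eligible variables, only {E, W} blocks every backdoor path, so it is the unique smallest valid adjustment set.

{E, W}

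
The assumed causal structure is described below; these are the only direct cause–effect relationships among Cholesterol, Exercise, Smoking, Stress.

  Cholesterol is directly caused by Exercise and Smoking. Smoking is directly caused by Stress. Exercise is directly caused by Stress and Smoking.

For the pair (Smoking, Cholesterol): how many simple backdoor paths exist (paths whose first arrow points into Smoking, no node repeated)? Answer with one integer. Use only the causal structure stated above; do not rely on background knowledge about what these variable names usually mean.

1

A backdoor path from Smoking to Cholesterol is any simple undirected path whose first edge points into Smoking (i.e. leaves Smoking via a parent).
Parents of Smoking: {Stress}.
Enumerating:
  P1: Smoking <- Stress -> Exercise -> Cholesterol
That exhausts the simple backdoor paths. Count: 1.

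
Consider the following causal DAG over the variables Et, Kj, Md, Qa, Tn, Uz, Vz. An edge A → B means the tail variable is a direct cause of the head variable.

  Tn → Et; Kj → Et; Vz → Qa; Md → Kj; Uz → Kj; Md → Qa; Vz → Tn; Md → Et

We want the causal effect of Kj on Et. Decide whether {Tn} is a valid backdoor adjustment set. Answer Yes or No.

Backdoor paths from Kj to Et (paths whose first edge points into Kj):
  P1: Kj <- Md -> Qa <- Vz -> Tn -> Et
  P2: Kj <- Md -> Et
Condition 1 (no descendant of Kj in the set): holds — descendants of Kj are {Et}; none are in {Tn}.
Condition 2 (every backdoor path blocked by {Tn}):
  P1: blocked at collider Qa (neither it nor any descendant is in the conditioning set).
  P2: open — no interior node is in the conditioning set.
{Tn} does not satisfy the backdoor criterion.

No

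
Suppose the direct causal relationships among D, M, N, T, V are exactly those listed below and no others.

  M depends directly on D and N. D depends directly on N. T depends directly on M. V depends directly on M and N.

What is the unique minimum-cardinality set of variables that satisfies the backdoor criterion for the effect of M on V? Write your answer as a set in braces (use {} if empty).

{N}

Variables eligible for adjustment (non-descendants of M, excluding M and V): {D, N}.
Backdoor paths from M to V:
  P1: M <- N -> V
  P2: M <- D <- N -> V
The empty set is not sufficient: P1 (M <- N -> V) has no collider blocking it and no conditioned non-collider, so it is open.
Try {N}:
  P1: blocked at fork node N ∈ conditioning set.
  P2: blocked at fork node N ∈ conditioning set.
{N} contains no descendant of M and blocks every backdoor path.
No other singleton works — e.g. {D} leaves P1 open — so {N} is the unique smallest valid adjustment set.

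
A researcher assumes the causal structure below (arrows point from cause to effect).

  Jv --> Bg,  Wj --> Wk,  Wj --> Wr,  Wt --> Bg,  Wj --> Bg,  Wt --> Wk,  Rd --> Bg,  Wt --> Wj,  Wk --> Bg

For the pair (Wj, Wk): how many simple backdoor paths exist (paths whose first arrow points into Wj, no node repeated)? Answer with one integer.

A backdoor path from Wj to Wk is any simple undirected path whose first edge points into Wj (i.e. leaves Wj via a parent).
Parents of Wj: {Wt}.
Enumerating:
  P1: Wj <- Wt -> Wk
  P2: Wj <- Wt -> Bg <- Wk
That exhausts the simple backdoor paths. Count: 2.

2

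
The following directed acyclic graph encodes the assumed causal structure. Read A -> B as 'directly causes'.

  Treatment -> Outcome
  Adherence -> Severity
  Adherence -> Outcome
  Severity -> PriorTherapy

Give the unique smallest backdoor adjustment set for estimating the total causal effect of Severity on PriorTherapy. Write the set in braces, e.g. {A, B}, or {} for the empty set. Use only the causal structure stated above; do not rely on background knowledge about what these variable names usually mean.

Variables eligible for adjustment (non-descendants of Severity, excluding Severity and PriorTherapy): {Adherence, Outcome, Treatment}.
Backdoor paths from Severity to PriorTherapy:
  (none)
With no backdoor paths the empty set already satisfies the criterion, and it is trivially minimal.

{}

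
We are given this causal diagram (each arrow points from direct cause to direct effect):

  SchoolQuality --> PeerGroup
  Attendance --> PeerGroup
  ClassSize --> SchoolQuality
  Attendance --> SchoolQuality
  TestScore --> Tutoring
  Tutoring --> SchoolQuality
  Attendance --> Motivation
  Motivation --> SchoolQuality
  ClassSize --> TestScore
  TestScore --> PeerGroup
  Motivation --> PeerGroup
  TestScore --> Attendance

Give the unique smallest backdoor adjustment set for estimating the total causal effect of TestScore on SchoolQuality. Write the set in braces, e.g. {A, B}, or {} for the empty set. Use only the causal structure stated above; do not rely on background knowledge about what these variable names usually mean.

{ClassSize}

Variables eligible for adjustment (non-descendants of TestScore, excluding TestScore and SchoolQuality): {ClassSize}.
Backdoor paths from TestScore to SchoolQuality:
  P1: TestScore <- ClassSize -> SchoolQuality
The empty set is not sufficient: P1 (TestScore <- ClassSize -> SchoolQuality) has no collider blocking it and no conditioned non-collider, so it is open.
Try {ClassSize}:
  P1: blocked at fork node ClassSize ∈ conditioning set.
{ClassSize} contains no descendant of TestScore and blocks every backdoor path.
{ClassSize} is the unique smallest valid adjustment set.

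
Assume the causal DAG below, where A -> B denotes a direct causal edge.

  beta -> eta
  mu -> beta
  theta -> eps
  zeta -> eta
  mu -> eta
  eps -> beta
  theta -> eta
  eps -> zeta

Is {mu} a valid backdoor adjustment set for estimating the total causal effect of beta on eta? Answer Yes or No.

Backdoor paths from beta to eta (paths whose first edge points into beta):
  P1: beta <- mu -> eta
  P2: beta <- eps <- theta -> eta
  P3: beta <- eps -> zeta -> eta
Condition 1 (no descendant of beta in the set): holds — descendants of beta are {eta}; none are in {mu}.
Condition 2 (every backdoor path blocked by {mu}):
  P1: blocked at fork node mu ∈ conditioning set.
  P2: open — no interior node is in the conditioning set.
  P3: open — no interior node is in the conditioning set.
{mu} does not satisfy the backdoor criterion.

No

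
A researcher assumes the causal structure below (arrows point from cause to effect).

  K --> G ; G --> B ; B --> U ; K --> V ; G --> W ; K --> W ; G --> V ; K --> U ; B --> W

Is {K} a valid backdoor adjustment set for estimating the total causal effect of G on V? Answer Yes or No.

Yes

Backdoor paths from G to V (paths whose first edge points into G):
  P1: G <- K -> V
Condition 1 (no descendant of G in the set): holds — descendants of G are {B, U, V, W}; none are in {K}.
Condition 2 (every backdoor path blocked by {K}):
  P1: blocked at fork node K ∈ conditioning set.
{K} satisfies the backdoor criterion.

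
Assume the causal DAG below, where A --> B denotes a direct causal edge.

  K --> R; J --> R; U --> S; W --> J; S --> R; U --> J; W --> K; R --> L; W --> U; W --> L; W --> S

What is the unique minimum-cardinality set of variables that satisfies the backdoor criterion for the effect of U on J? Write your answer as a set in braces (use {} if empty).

{W}

Variables eligible for adjustment (non-descendants of U, excluding U and J): {K, W}.
Backdoor paths from U to J:
  P1: U <- W -> S -> R <- J
  P2: U <- W -> K -> R <- J
  P3: U <- W -> J
  P4: U <- W -> L <- R <- J
The empty set is not sufficient: P3 (U <- W -> J) has no collider blocking it and no conditioned non-collider, so it is open.
Try {W}:
  P1: blocked at fork node W ∈ conditioning set.
  P2: blocked at fork node W ∈ conditioning set.
  P3: blocked at fork node W ∈ conditioning set.
  P4: blocked at fork node W ∈ conditioning set.
{W} contains no descendant of U and blocks every backdoor path.
No other singleton works — e.g. {K} leaves P3 open — so {W} is the unique smallest valid adjustment set.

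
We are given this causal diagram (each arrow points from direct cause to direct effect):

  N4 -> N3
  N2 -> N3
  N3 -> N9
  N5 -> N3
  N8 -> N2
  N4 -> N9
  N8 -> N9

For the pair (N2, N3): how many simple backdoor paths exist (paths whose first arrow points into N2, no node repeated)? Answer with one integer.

A backdoor path from N2 to N3 is any simple undirected path whose first edge points into N2 (i.e. leaves N2 via a parent).
Parents of N2: {N8}.
Enumerating:
  P1: N2 <- N8 -> N9 <- N4 -> N3
  P2: N2 <- N8 -> N9 <- N3
That exhausts the simple backdoor paths. Count: 2.

2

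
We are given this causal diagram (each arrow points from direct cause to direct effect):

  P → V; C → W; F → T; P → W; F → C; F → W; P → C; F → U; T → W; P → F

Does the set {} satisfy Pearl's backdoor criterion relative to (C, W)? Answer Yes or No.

Backdoor paths from C to W (paths whose first edge points into C):
  P1: C <- P -> F -> T -> W
  P2: C <- P -> F -> W
  P3: C <- P -> W
  P4: C <- F <- P -> W
  P5: C <- F -> T -> W
  P6: C <- F -> W
Condition 1 (no descendant of C in the set): holds — descendants of C are {W}; none are in {}.
Condition 2 (every backdoor path blocked by {}):
  P1: open — no interior node is in the conditioning set.
  P2: open — no interior node is in the conditioning set.
  P3: open — no interior node is in the conditioning set.
  P4: open — no interior node is in the conditioning set.
  P5: open — no interior node is in the conditioning set.
  P6: open — no interior node is in the conditioning set.
{} does not satisfy the backdoor criterion.

No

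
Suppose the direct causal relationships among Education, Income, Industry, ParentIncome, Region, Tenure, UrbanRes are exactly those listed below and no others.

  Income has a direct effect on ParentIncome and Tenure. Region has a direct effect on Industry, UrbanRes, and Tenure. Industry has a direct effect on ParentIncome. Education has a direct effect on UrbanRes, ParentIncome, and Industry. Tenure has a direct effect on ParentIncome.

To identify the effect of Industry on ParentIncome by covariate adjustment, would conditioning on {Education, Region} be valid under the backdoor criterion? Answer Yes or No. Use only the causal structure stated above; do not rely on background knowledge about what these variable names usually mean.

Backdoor paths from Industry to ParentIncome (paths whose first edge points into Industry):
  P1: Industry <- Region -> UrbanRes <- Education -> ParentIncome
  P2: Industry <- Region -> Tenure <- Income -> ParentIncome
  P3: Industry <- Region -> Tenure -> ParentIncome
  P4: Industry <- Education -> UrbanRes <- Region -> Tenure <- Income -> ParentIncome
  P5: Industry <- Education -> UrbanRes <- Region -> Tenure -> ParentIncome
  P6: Industry <- Education -> ParentIncome
Condition 1 (no descendant of Industry in the set): holds — descendants of Industry are {ParentIncome}; none are in {Education, Region}.
Condition 2 (every backdoor path blocked by {Education, Region}):
  P1: blocked at fork node Region ∈ conditioning set.
  P2: blocked at fork node Region ∈ conditioning set.
  P3: blocked at fork node Region ∈ conditioning set.
  P4: blocked at fork node Education ∈ conditioning set.
  P5: blocked at fork node Education ∈ conditioning set.
  P6: blocked at fork node Education ∈ conditioning set.
{Education, Region} satisfies the backdoor criterion.

Yes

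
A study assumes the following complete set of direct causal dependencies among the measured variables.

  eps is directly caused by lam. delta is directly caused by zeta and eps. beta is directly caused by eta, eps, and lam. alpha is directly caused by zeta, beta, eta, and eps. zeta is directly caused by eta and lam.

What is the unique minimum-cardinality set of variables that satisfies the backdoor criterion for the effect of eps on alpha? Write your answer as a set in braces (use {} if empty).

Variables eligible for adjustment (non-descendants of eps, excluding eps and alpha): {eta, lam, zeta}.
Backdoor paths from eps to alpha:
  P1: eps <- lam -> zeta <- eta -> beta -> alpha
  P2: eps <- lam -> zeta <- eta -> alpha
  P3: eps <- lam -> zeta -> alpha
  P4: eps <- lam -> beta <- eta -> zeta -> alpha
  P5: eps <- lam -> beta <- eta -> alpha
  P6: eps <- lam -> beta -> alpha
The empty set is not sufficient: P3 (eps <- lam -> zeta -> alpha) has no collider blocking it and no conditioned non-collider, so it is open.
Try {lam}:
  P1: blocked at fork node lam ∈ conditioning set.
  P2: blocked at fork node lam ∈ conditioning set.
  P3: blocked at fork node lam ∈ conditioning set.
  P4: blocked at fork node lam ∈ conditioning set.
  P5: blocked at fork node lam ∈ conditioning set.
  P6: blocked at fork node lam ∈ conditioning set.
{lam} contains no descendant of eps and blocks every backdoor path.
No other singleton works — e.g. {eta} leaves P3 open — so {lam} is the unique smallest valid adjustment set.

{lam}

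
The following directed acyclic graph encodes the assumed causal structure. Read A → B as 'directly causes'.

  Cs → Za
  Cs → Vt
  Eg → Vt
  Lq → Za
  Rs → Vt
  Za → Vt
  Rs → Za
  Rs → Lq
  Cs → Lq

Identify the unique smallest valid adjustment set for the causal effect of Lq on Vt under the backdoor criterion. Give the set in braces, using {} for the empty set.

{Cs, Rs}

Variables eligible for adjustment (non-descendants of Lq, excluding Lq and Vt): {Cs, Eg, Rs}.
Backdoor paths from Lq to Vt:
  P1: Lq <- Rs -> Za <- Cs -> Vt
  P2: Lq <- Rs -> Za -> Vt
  P3: Lq <- Rs -> Vt
  P4: Lq <- Cs -> Za <- Rs -> Vt
  P5: Lq <- Cs -> Za -> Vt
  P6: Lq <- Cs -> Vt
The empty set is not sufficient: P2 (Lq <- Rs -> Za -> Vt) has no collider blocking it and no conditioned non-collider, so it is open.
Try {Cs, Rs}:
  P1: blocked at fork node Rs ∈ conditioning set.
  P2: blocked at fork node Rs ∈ conditioning set.
  P3: blocked at fork node Rs ∈ conditioning set.
  P4: blocked at fork node Cs ∈ conditioning set.
  P5: blocked at fork node Cs ∈ conditioning set.
  P6: blocked at fork node Cs ∈ conditioning set.
{Cs, Rs} contains no descendant of Lq and blocks every backdoor path.
Every element of {Cs, Rs} is needed (dropping Cs leaves P5 open; dropping Rs leaves P2 open), so no proper subset is valid.
Among all size-2 subsets of the eligible variables, only {Cs, Rs} blocks every backdoor path, so it is the unique smallest valid adjustment set.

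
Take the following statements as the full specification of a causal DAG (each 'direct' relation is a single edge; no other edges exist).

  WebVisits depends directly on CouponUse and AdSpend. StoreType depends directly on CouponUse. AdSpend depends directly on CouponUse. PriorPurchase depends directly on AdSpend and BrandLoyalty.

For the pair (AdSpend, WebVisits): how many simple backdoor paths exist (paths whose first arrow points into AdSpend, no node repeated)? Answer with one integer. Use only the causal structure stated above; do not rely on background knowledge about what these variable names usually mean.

1

A backdoor path from AdSpend to WebVisits is any simple undirected path whose first edge points into AdSpend (i.e. leaves AdSpend via a parent).
Parents of AdSpend: {CouponUse}.
Enumerating:
  P1: AdSpend <- CouponUse -> WebVisits
That exhausts the simple backdoor paths. Count: 1.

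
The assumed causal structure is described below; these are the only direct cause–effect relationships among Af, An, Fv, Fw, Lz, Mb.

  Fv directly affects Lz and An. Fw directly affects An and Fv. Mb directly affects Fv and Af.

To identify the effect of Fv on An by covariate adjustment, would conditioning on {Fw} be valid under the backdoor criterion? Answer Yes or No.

Yes

Backdoor paths from Fv to An (paths whose first edge points into Fv):
  P1: Fv <- Fw -> An
Condition 1 (no descendant of Fv in the set): holds — descendants of Fv are {An, Lz}; none are in {Fw}.
Condition 2 (every backdoor path blocked by {Fw}):
  P1: blocked at fork node Fw ∈ conditioning set.
{Fw} satisfies the backdoor criterion.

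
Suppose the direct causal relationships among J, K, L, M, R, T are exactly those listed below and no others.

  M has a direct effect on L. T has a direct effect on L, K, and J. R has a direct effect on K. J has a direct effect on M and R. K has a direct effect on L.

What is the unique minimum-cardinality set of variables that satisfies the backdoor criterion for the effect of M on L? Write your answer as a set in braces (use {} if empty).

{J}

Variables eligible for adjustment (non-descendants of M, excluding M and L): {J, K, R, T}.
Backdoor paths from M to L:
  P1: M <- J <- T -> K -> L
  P2: M <- J <- T -> L
  P3: M <- J -> R -> K <- T -> L
  P4: M <- J -> R -> K -> L
The empty set is not sufficient: P1 (M <- J <- T -> K -> L) has no collider blocking it and no conditioned non-collider, so it is open.
Try {J}:
  P1: blocked at chain node J ∈ conditioning set.
  P2: blocked at chain node J ∈ conditioning set.
  P3: blocked at fork node J ∈ conditioning set.
  P4: blocked at fork node J ∈ conditioning set.
{J} contains no descendant of M and blocks every backdoor path.
No other singleton works — e.g. {T} leaves P4 open — so {J} is the unique smallest valid adjustment set.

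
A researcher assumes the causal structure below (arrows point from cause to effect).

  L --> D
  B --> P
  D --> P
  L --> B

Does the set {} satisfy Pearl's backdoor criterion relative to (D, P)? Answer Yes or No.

No

Backdoor paths from D to P (paths whose first edge points into D):
  P1: D <- L -> B -> P
Condition 1 (no descendant of D in the set): holds — descendants of D are {P}; none are in {}.
Condition 2 (every backdoor path blocked by {}):
  P1: open — no interior node is in the conditioning set.
{} does not satisfy the backdoor criterion.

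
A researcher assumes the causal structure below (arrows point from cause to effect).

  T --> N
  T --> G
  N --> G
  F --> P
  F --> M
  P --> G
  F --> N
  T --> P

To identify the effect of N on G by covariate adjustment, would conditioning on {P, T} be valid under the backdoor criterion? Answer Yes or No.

Yes

Backdoor paths from N to G (paths whose first edge points into N):
  P1: N <- T -> P -> G
  P2: N <- T -> G
  P3: N <- F -> P <- T -> G
  P4: N <- F -> P -> G
Condition 1 (no descendant of N in the set): holds — descendants of N are {G}; none are in {P, T}.
Condition 2 (every backdoor path blocked by {P, T}):
  P1: blocked at fork node T ∈ conditioning set.
  P2: blocked at fork node T ∈ conditioning set.
  P3: blocked at fork node T ∈ conditioning set.
  P4: blocked at chain node P ∈ conditioning set.
{P, T} satisfies the backdoor criterion.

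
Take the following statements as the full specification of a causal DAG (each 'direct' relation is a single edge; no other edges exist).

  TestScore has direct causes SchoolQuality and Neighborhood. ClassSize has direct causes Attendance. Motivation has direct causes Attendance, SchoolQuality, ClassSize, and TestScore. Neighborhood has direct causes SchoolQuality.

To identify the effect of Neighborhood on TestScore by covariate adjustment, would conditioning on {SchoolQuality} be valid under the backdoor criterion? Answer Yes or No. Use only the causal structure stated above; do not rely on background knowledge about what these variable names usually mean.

Backdoor paths from Neighborhood to TestScore (paths whose first edge points into Neighborhood):
  P1: Neighborhood <- SchoolQuality -> TestScore
  P2: Neighborhood <- SchoolQuality -> Motivation <- TestScore
Condition 1 (no descendant of Neighborhood in the set): holds — descendants of Neighborhood are {Motivation, TestScore}; none are in {SchoolQuality}.
Condition 2 (every backdoor path blocked by {SchoolQuality}):
  P1: blocked at fork node SchoolQuality ∈ conditioning set.
  P2: blocked at fork node SchoolQuality ∈ conditioning set.
{SchoolQuality} satisfies the backdoor criterion.

Yes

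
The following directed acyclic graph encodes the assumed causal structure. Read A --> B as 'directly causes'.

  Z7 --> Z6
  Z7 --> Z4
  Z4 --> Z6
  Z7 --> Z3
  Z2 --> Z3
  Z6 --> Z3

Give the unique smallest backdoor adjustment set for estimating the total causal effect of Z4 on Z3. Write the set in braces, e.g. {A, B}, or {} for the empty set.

{Z7}

Variables eligible for adjustment (non-descendants of Z4, excluding Z4 and Z3): {Z2, Z7}.
Backdoor paths from Z4 to Z3:
  P1: Z4 <- Z7 -> Z6 -> Z3
  P2: Z4 <- Z7 -> Z3
The empty set is not sufficient: P1 (Z4 <- Z7 -> Z6 -> Z3) has no collider blocking it and no conditioned non-collider, so it is open.
Try {Z7}:
  P1: blocked at fork node Z7 ∈ conditioning set.
  P2: blocked at fork node Z7 ∈ conditioning set.
{Z7} contains no descendant of Z4 and blocks every backdoor path.
No other singleton works — e.g. {Z2} leaves P1 open — so {Z7} is the unique smallest valid adjustment set.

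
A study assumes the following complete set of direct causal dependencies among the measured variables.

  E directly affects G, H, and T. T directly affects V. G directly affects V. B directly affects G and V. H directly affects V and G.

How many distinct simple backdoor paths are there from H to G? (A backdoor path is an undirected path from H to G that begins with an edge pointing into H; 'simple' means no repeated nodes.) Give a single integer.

3

A backdoor path from H to G is any simple undirected path whose first edge points into H (i.e. leaves H via a parent).
Parents of H: {E}.
Enumerating:
  P1: H <- E -> G
  P2: H <- E -> T -> V <- B -> G
  P3: H <- E -> T -> V <- G
That exhausts the simple backdoor paths. Count: 3.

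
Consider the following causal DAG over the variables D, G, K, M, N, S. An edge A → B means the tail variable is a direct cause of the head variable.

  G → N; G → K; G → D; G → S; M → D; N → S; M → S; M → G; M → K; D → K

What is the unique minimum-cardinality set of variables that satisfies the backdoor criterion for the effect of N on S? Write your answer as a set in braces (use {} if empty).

{G}

Variables eligible for adjustment (non-descendants of N, excluding N and S): {D, G, K, M}.
Backdoor paths from N to S:
  P1: N <- G <- M -> S
  P2: N <- G -> D <- M -> S
  P3: N <- G -> D -> K <- M -> S
  P4: N <- G -> K <- M -> S
  P5: N <- G -> K <- D <- M -> S
  P6: N <- G -> S
The empty set is not sufficient: P1 (N <- G <- M -> S) has no collider blocking it and no conditioned non-collider, so it is open.
Try {G}:
  P1: blocked at chain node G ∈ conditioning set.
  P2: blocked at fork node G ∈ conditioning set.
  P3: blocked at fork node G ∈ conditioning set.
  P4: blocked at fork node G ∈ conditioning set.
  P5: blocked at fork node G ∈ conditioning set.
  P6: blocked at fork node G ∈ conditioning set.
{G} contains no descendant of N and blocks every backdoor path.
No other singleton works — e.g. {M} leaves P6 open — so {G} is the unique smallest valid adjustment set.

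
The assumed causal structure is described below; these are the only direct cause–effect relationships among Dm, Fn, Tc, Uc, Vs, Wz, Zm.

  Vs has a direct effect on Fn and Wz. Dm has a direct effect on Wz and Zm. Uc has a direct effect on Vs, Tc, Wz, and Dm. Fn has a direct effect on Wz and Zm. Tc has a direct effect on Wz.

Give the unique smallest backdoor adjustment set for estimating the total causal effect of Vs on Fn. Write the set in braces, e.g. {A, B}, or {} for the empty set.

Variables eligible for adjustment (non-descendants of Vs, excluding Vs and Fn): {Dm, Tc, Uc}.
Backdoor paths from Vs to Fn:
  P1: Vs <- Uc -> Tc -> Wz <- Dm -> Zm <- Fn
  P2: Vs <- Uc -> Tc -> Wz <- Fn
  P3: Vs <- Uc -> Dm -> Wz <- Fn
  P4: Vs <- Uc -> Dm -> Zm <- Fn
  P5: Vs <- Uc -> Wz <- Dm -> Zm <- Fn
  P6: Vs <- Uc -> Wz <- Fn
Each backdoor path contains an unconditioned collider, so every path is already blocked with the empty conditioning set:
  P1: blocked at collider Wz (neither it nor any descendant is in the conditioning set).
  P2: blocked at collider Wz (neither it nor any descendant is in the conditioning set).
  P3: blocked at collider Wz (neither it nor any descendant is in the conditioning set).
  P4: blocked at collider Zm (neither it nor any descendant is in the conditioning set).
  P5: blocked at collider Wz (neither it nor any descendant is in the conditioning set).
  P6: blocked at collider Wz (neither it nor any descendant is in the conditioning set).
The empty set is therefore the unique smallest valid set.

{}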